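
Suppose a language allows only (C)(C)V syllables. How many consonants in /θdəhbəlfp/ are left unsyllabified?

3

Syllabifying with onset maximization leaves /l/, /f/, /p/ stranded (no codas are permitted; onsets may contain at most 2 consonants).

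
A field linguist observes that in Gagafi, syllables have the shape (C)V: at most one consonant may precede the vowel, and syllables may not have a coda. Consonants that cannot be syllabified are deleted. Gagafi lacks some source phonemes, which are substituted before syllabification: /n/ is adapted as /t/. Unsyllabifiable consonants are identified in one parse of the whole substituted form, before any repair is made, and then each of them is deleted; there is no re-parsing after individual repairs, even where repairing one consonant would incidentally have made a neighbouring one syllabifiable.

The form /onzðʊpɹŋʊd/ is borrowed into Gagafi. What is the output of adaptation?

oðʊŋʊ

Substitution: /n/ → /t/, giving /otzðʊpɹŋʊd/.
Under (C)V, the unsyllabifiable consonants are /t/, /z/, /p/, /ɹ/, /d/ (no codas are permitted; onsets are limited to one consonant).
Deleting the stranded consonants removes /t/, /z/, /p/, /ɹ/, /d/.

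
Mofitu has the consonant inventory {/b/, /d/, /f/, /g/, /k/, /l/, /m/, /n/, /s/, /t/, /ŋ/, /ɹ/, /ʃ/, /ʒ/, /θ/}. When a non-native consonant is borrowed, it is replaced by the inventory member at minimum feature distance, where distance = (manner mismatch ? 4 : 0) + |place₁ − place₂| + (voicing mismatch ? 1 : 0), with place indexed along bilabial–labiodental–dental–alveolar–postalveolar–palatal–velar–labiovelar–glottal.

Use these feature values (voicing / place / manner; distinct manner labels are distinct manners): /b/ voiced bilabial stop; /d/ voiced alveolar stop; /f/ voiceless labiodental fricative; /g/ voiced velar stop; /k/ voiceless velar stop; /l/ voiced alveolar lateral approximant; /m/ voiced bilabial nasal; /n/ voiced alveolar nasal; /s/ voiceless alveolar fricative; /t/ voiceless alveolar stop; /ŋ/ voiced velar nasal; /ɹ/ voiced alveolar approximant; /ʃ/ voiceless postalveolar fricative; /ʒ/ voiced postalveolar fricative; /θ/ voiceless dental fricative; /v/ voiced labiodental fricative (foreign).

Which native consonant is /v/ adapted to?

f

/f/ is closest: same manner (fricative), place distance 0 (labiodental→labiodental), voicing differs (+1); total 1. Next closest is /θ/ at distance 2.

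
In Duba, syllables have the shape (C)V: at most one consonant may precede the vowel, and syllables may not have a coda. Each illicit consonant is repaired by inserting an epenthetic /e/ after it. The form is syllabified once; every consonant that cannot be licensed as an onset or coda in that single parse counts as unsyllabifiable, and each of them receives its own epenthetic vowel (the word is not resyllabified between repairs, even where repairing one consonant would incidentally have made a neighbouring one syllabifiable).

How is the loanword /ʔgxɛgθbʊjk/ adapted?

The consonants /ʔ/, /g/, /g/, /θ/, /j/, /k/ cannot be parsed into a legal (C)V syllable (no codas are permitted; onsets are limited to one consonant).
Inserting the epenthetic vowel yields /ʔ/ → /ʔe/, /g/ → /ge/, /g/ → /ge/, /θ/ → /θe/, /j/ → /je/, /k/ → /ke/.

ʔegexɛgeθebʊjeke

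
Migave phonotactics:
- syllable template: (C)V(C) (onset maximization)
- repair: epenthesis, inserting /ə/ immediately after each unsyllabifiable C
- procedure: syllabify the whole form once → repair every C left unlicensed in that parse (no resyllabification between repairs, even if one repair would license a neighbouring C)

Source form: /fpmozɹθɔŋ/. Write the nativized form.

fəpəmozɹəθɔŋ

The consonants /f/, /p/, /ɹ/ cannot be parsed into a legal (C)V(C) syllable (at most one coda consonant is licensed; onsets are limited to one consonant).
Each unlicensed consonant becomes the onset of a new syllable: /f/ → /fə/, /p/ → /pə/, /ɹ/ → /ɹə/.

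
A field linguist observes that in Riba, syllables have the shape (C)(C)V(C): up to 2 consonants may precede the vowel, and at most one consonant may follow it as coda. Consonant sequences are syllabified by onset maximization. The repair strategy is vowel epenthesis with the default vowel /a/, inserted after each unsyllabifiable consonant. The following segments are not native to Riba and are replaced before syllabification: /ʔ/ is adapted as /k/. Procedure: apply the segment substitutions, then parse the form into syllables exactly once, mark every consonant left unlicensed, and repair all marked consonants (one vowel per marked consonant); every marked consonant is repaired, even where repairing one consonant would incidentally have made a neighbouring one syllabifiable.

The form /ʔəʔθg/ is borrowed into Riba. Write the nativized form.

Substitution: /ʔ/ → /k/, giving /kəkθg/.
The consonants /θ/, /g/ cannot be parsed into a legal (C)(C)V(C) syllable (at most one coda consonant is licensed; onsets may contain at most 2 consonants).
Inserting the epenthetic vowel yields /θ/ → /θa/, /g/ → /ga/.

kəkθaga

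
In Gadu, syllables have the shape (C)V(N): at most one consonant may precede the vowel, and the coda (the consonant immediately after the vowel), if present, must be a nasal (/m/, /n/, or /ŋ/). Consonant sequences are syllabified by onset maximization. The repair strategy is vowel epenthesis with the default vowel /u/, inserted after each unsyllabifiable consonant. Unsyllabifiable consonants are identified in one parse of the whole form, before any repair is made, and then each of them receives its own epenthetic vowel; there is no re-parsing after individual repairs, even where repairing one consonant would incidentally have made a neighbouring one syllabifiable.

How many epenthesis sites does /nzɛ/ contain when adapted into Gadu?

1

The unsyllabifiable consonants are /n/; each receives one epenthetic vowel.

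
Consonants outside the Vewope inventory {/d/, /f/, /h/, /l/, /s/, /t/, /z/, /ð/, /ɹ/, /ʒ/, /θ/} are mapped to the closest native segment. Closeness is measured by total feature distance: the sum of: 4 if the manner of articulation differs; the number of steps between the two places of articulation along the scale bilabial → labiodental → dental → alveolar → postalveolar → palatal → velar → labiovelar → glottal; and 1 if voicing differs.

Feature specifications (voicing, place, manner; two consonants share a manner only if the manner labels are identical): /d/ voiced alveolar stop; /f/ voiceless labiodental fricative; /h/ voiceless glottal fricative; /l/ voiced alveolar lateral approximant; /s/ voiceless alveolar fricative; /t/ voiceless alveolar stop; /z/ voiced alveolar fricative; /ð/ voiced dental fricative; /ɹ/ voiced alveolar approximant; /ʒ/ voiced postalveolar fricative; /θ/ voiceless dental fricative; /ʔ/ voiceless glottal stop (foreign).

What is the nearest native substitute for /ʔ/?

/h/ is closest: manner differs (stop→fricative, +4), place distance 0 (glottal→glottal), same voicing; total 4. Next closest is /t/ at distance 5.

h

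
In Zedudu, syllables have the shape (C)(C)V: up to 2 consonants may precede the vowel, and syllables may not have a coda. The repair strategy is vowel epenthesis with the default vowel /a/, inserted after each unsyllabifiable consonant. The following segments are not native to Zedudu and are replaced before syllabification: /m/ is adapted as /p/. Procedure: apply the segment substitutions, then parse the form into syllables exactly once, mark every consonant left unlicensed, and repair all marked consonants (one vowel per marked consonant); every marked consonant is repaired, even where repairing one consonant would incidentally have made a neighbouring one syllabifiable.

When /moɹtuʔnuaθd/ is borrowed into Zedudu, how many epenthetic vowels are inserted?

2

After substitution the input is /poɹtuʔnuaθd/.
The unsyllabifiable consonants are /θ/, /d/; each receives one epenthetic vowel.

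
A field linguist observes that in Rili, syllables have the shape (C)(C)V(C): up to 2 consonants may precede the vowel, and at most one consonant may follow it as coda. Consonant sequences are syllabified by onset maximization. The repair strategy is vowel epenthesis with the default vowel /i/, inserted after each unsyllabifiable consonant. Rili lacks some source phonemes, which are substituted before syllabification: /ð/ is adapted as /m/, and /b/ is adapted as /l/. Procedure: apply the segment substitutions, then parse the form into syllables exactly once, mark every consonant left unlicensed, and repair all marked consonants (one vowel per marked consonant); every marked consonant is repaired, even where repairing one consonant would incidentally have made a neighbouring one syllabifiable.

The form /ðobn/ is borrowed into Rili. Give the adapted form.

Substitution: /ð/ → /m/, /b/ → /l/, giving /moln/.
The consonants /n/ cannot be parsed into a legal (C)(C)V(C) syllable (at most one coda consonant is licensed; onsets may contain at most 2 consonants).
Inserting the epenthetic vowel yields /n/ → /ni/.

molni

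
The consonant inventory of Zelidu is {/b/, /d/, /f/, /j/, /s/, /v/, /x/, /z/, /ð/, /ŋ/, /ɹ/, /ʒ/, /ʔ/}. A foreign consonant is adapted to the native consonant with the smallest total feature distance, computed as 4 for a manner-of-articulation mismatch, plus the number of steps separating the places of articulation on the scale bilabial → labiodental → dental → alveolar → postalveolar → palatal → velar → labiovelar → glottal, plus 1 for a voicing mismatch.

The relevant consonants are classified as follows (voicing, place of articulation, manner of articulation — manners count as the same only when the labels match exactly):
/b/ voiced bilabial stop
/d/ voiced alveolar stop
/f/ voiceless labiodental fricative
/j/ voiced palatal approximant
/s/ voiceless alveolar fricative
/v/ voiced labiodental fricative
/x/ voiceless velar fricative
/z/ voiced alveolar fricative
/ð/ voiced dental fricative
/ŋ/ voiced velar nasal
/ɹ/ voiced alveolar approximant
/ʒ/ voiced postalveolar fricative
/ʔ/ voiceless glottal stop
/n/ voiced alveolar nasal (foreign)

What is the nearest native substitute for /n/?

ŋ

/ŋ/ is closest: same manner (nasal), place distance 3 (alveolar→velar), same voicing; total 3. Next closest is /d/ at distance 4.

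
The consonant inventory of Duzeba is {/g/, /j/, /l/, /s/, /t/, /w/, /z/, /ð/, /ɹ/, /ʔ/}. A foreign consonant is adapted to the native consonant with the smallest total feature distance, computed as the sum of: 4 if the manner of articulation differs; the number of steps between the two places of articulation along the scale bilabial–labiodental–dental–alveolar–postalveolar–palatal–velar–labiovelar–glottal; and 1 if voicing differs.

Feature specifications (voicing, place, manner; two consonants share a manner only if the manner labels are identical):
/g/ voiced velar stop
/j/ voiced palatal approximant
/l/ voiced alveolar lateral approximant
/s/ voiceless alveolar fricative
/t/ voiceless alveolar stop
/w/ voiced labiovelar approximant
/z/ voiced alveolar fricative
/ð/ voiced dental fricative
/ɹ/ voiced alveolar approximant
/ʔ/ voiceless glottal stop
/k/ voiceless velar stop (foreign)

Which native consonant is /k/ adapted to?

/g/ is closest: same manner (stop), place distance 0 (velar→velar), voicing differs (+1); total 1. Next closest is /ʔ/ at distance 2.

g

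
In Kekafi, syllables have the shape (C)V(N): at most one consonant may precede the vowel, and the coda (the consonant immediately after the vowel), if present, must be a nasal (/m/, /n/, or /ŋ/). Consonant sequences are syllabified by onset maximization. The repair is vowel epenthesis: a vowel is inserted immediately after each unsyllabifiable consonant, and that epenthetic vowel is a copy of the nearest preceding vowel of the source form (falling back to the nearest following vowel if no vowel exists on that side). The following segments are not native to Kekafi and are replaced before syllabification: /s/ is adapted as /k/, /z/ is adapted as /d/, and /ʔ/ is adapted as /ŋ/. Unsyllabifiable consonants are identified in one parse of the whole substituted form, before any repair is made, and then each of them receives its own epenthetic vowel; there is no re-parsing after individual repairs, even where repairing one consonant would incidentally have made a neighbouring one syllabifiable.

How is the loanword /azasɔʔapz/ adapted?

adakɔŋapada

Substitution: /z/ → /d/, /s/ → /k/, /ʔ/ → /ŋ/, giving /adakɔŋapd/.
Under (C)V(N), the unsyllabifiable consonants are /p/, /d/ (only a nasal (/m/, /n/, or /ŋ/) is licensed in coda position; onsets are limited to one consonant).
Inserting the epenthetic vowel yields /p/ → /pa/, /d/ → /da/.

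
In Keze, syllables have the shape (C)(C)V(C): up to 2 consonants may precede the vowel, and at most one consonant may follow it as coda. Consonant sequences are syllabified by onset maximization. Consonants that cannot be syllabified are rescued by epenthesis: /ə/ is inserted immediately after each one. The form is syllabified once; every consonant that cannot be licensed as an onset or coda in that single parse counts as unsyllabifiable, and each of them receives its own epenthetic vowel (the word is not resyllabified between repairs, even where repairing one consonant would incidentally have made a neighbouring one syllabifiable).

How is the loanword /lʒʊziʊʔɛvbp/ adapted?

The consonants /b/, /p/ cannot be parsed into a legal (C)(C)V(C) syllable (at most one coda consonant is licensed; onsets may contain at most 2 consonants).
Epenthesis after each stranded consonant: /b/ → /bə/, /p/ → /pə/.

lʒʊziʊʔɛvbəpə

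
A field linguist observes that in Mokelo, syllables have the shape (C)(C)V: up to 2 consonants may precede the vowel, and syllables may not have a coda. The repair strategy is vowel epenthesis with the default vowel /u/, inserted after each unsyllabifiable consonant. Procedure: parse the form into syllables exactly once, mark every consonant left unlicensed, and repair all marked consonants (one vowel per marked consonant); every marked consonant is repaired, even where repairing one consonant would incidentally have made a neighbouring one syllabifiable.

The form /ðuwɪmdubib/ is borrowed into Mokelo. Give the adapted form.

ðuwɪmdubibu

Under (C)(C)V, the unsyllabifiable consonants are /b/ (no codas are permitted; onsets may contain at most 2 consonants).
Each unlicensed consonant becomes the onset of a new syllable: /b/ → /bu/.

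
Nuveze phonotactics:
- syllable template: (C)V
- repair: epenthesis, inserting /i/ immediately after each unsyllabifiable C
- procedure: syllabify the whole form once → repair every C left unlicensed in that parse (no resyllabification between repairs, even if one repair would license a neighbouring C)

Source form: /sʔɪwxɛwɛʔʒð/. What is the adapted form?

siʔɪwixɛwɛʔiʒiði

Syllabifying with onset maximization leaves /s/, /w/, /ʔ/, /ʒ/, /ð/ stranded (no codas are permitted; onsets are limited to one consonant).
Epenthesis after each stranded consonant: /s/ → /si/, /w/ → /wi/, /ʔ/ → /ʔi/, /ʒ/ → /ʒi/, /ð/ → /ði/.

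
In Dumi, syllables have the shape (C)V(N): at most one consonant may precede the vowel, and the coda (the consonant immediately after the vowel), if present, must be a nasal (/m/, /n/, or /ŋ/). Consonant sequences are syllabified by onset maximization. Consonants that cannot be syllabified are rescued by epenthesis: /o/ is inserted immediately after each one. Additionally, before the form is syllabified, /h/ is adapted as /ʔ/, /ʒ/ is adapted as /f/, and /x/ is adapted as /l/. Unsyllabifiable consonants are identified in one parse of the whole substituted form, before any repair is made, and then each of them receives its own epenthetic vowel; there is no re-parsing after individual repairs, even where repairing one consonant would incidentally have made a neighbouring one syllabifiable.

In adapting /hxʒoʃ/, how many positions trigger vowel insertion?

3

After substitution the input is /ʔlfoʃ/.
The unsyllabifiable consonants are /ʔ/, /l/, /ʃ/; each receives one epenthetic vowel.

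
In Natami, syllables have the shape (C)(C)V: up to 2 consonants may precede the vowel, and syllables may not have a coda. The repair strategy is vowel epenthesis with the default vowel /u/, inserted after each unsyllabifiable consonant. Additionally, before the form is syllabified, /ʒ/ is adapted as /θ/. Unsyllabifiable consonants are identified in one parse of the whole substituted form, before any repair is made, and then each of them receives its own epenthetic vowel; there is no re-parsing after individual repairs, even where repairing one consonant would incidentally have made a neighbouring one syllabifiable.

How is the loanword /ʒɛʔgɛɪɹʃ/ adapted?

θɛʔgɛɪɹuʃu

Substitution: /ʒ/ → /θ/, giving /θɛʔgɛɪɹʃ/.
The consonants /ɹ/, /ʃ/ cannot be parsed into a legal (C)(C)V syllable (no codas are permitted; onsets may contain at most 2 consonants).
Inserting the epenthetic vowel yields /ɹ/ → /ɹu/, /ʃ/ → /ʃu/.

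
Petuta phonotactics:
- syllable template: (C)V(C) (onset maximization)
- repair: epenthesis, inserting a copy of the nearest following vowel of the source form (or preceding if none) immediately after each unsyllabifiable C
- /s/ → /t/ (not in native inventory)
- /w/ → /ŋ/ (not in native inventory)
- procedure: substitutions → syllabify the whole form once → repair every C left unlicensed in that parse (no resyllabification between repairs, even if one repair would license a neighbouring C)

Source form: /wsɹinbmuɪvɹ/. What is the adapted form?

ŋitiɹinbumuɪvɹɪ

Substitution: /w/ → /ŋ/, /s/ → /t/, giving /ŋtɹinbmuɪvɹ/.
The consonants /ŋ/, /t/, /b/, /ɹ/ cannot be parsed into a legal (C)V(C) syllable (at most one coda consonant is licensed; onsets are limited to one consonant).
Inserting the epenthetic vowel yields /ŋ/ → /ŋi/, /t/ → /ti/, /b/ → /bu/, /ɹ/ → /ɹɪ/.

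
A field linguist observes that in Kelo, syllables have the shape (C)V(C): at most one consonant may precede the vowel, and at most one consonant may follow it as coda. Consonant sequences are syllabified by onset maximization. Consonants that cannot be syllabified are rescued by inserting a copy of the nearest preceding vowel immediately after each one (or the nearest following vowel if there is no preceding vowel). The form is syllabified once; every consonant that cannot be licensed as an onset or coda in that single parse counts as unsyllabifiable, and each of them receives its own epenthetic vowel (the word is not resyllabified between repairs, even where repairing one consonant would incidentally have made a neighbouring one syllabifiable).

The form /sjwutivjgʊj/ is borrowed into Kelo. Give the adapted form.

Under (C)V(C), the unsyllabifiable consonants are /s/, /j/, /j/ (at most one coda consonant is licensed; onsets are limited to one consonant).
Epenthesis after each stranded consonant: /s/ → /su/, /j/ → /ju/, /j/ → /ji/.

sujuwutivjigʊj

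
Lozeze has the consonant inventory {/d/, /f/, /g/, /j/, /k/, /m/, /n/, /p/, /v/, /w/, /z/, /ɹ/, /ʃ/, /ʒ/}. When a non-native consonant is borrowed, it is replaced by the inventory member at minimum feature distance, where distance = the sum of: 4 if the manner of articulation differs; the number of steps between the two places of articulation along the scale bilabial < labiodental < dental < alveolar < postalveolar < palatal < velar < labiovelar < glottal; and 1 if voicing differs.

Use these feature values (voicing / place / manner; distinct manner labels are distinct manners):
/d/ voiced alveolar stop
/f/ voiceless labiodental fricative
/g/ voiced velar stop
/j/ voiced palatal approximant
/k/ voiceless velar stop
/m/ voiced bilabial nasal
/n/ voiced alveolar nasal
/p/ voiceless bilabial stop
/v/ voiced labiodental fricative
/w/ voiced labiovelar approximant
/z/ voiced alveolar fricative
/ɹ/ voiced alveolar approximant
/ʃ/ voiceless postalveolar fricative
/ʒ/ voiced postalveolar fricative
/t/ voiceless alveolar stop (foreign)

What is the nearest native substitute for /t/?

/d/ is closest: same manner (stop), place distance 0 (alveolar→alveolar), voicing differs (+1); total 1. Next closest is /k/ at distance 3.

d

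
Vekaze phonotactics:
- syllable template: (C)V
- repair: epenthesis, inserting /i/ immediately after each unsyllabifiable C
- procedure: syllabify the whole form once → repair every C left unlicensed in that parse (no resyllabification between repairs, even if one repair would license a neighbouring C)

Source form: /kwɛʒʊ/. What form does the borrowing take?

The consonants /k/ cannot be parsed into a legal (C)V syllable (no codas are permitted; onsets are limited to one consonant).
Each unlicensed consonant becomes the onset of a new syllable: /k/ → /ki/.

kiwɛʒʊ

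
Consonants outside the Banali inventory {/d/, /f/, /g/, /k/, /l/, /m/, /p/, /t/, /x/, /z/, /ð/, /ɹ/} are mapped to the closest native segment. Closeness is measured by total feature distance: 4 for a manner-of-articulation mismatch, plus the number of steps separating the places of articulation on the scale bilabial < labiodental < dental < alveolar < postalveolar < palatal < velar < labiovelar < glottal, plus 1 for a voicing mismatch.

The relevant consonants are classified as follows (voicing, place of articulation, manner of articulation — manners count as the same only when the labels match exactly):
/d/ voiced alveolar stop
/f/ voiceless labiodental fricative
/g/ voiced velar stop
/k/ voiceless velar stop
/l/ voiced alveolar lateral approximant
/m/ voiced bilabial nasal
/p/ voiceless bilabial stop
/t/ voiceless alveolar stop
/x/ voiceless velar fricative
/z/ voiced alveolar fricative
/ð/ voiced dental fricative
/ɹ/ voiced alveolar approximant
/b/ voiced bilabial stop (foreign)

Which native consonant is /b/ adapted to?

/p/ is closest: same manner (stop), place distance 0 (bilabial→bilabial), voicing differs (+1); total 1. Next closest is /d/ at distance 3.

p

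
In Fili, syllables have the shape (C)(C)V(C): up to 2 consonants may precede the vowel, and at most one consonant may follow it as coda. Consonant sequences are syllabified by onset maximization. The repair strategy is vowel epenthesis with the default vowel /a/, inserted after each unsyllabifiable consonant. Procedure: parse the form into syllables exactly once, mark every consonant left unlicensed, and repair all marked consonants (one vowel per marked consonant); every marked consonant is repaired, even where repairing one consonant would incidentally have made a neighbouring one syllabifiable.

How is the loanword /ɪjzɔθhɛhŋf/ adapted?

The consonants /ŋ/, /f/ cannot be parsed into a legal (C)(C)V(C) syllable (at most one coda consonant is licensed; onsets may contain at most 2 consonants).
Each unlicensed consonant becomes the onset of a new syllable: /ŋ/ → /ŋa/, /f/ → /fa/.

ɪjzɔθhɛhŋafa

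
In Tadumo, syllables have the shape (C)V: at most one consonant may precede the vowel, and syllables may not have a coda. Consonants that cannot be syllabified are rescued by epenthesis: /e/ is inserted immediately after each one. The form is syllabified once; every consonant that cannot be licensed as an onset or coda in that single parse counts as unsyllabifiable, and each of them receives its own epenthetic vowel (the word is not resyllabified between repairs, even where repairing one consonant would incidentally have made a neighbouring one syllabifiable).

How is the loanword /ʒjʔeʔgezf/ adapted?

The consonants /ʒ/, /j/, /ʔ/, /z/, /f/ cannot be parsed into a legal (C)V syllable (no codas are permitted; onsets are limited to one consonant).
Epenthesis after each stranded consonant: /ʒ/ → /ʒe/, /j/ → /je/, /ʔ/ → /ʔe/, /z/ → /ze/, /f/ → /fe/.

ʒejeʔeʔegezefe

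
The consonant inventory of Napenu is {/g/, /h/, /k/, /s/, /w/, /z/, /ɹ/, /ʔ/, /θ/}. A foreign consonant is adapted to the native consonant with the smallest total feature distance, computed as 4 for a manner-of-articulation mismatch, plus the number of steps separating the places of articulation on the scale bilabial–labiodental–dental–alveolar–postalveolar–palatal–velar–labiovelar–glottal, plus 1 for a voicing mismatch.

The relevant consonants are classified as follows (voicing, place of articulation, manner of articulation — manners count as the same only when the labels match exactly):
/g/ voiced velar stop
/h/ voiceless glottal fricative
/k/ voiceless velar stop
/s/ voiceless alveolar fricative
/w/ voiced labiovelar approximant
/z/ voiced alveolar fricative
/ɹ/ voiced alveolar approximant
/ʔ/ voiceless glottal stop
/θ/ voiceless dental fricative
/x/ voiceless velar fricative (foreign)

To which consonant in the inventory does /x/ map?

/h/ is closest: same manner (fricative), place distance 2 (velar→glottal), same voicing; total 2. Next closest is /s/ at distance 3.

h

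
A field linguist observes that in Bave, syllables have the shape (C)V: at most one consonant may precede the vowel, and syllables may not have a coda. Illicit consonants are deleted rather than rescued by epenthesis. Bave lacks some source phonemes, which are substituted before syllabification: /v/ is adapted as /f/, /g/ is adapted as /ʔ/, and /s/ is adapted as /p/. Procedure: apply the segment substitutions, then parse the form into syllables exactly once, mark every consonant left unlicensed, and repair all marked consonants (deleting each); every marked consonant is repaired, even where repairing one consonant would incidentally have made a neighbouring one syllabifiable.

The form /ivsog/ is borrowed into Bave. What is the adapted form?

ipo

Substitution: /v/ → /f/, /s/ → /p/, /g/ → /ʔ/, giving /ifpoʔ/.
The consonants /f/, /ʔ/ cannot be parsed into a legal (C)V syllable (no codas are permitted; onsets are limited to one consonant).
Each unlicensed consonant is deleted: /f/, /ʔ/.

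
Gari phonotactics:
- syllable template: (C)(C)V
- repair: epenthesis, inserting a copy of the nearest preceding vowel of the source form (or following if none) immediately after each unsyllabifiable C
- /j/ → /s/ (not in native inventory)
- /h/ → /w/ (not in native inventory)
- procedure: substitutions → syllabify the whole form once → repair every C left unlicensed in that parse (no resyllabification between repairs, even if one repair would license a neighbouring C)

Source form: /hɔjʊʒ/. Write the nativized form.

wɔsʊʒʊ

Substitution: /h/ → /w/, /j/ → /s/, giving /wɔsʊʒ/.
Syllabifying with onset maximization leaves /ʒ/ stranded (no codas are permitted; onsets may contain at most 2 consonants).
Epenthesis after each stranded consonant: /ʒ/ → /ʒʊ/.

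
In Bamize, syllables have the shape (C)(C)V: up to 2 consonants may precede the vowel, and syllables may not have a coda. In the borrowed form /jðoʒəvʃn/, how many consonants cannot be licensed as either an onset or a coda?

The consonants /v/, /ʃ/, /n/ cannot be parsed into a legal (C)(C)V syllable (no codas are permitted; onsets may contain at most 2 consonants).

3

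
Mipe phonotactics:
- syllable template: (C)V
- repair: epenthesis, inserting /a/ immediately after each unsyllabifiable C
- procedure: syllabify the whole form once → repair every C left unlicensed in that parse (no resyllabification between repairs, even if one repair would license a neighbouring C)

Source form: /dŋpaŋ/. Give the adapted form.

daŋapaŋa

Syllabifying with onset maximization leaves /d/, /ŋ/, /ŋ/ stranded (no codas are permitted; onsets are limited to one consonant).
Epenthesis after each stranded consonant: /d/ → /da/, /ŋ/ → /ŋa/, /ŋ/ → /ŋa/.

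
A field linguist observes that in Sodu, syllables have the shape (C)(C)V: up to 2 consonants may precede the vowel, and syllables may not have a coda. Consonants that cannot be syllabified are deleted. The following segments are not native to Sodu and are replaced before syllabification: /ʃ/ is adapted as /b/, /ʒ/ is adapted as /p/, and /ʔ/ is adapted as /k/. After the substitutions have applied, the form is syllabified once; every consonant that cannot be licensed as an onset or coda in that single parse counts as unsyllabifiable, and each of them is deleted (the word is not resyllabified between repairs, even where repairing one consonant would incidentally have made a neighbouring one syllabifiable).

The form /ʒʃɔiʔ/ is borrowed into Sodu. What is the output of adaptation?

Substitution: /ʒ/ → /p/, /ʃ/ → /b/, /ʔ/ → /k/, giving /pbɔik/.
Syllabifying with onset maximization leaves /k/ stranded (no codas are permitted; onsets may contain at most 2 consonants).
Deletion applies to /k/.

pbɔi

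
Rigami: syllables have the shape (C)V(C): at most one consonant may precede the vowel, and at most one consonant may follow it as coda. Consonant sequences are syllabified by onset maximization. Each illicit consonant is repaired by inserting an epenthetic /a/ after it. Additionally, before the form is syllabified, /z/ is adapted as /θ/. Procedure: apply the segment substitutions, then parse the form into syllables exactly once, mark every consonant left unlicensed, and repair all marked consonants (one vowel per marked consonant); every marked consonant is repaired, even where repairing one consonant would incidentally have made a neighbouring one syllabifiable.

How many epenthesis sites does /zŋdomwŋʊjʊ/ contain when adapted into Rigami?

After substitution the input is /θŋdomwŋʊjʊ/.
The unsyllabifiable consonants are /θ/, /ŋ/, /w/; each receives one epenthetic vowel.

3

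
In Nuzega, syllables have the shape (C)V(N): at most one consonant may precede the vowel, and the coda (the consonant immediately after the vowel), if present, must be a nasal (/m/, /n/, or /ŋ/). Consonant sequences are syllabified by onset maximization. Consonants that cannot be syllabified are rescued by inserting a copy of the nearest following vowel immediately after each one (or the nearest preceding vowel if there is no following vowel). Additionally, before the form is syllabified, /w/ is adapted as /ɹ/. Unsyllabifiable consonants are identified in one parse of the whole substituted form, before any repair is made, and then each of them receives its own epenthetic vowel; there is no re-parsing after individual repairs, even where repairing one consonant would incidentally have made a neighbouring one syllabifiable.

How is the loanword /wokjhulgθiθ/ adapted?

ɹokujuhuligiθiθi

Substitution: /w/ → /ɹ/, giving /ɹokjhulgθiθ/.
The consonants /k/, /j/, /l/, /g/, /θ/ cannot be parsed into a legal (C)V(N) syllable (only a nasal (/m/, /n/, or /ŋ/) is licensed in coda position; onsets are limited to one consonant).
Each unlicensed consonant becomes the onset of a new syllable: /k/ → /ku/, /j/ → /ju/, /l/ → /li/, /g/ → /gi/, /θ/ → /θi/.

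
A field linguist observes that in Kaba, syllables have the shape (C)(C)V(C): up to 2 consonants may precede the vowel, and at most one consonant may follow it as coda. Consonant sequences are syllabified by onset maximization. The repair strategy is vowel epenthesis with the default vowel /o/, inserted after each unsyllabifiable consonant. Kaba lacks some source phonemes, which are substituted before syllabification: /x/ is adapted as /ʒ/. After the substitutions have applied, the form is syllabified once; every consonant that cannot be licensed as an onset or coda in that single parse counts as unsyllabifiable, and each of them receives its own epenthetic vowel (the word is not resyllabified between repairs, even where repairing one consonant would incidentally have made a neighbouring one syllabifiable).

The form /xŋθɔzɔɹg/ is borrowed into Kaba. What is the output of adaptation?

ʒoŋθɔzɔɹgo

Substitution: /x/ → /ʒ/, giving /ʒŋθɔzɔɹg/.
Under (C)(C)V(C), the unsyllabifiable consonants are /ʒ/, /g/ (at most one coda consonant is licensed; onsets may contain at most 2 consonants).
Epenthesis after each stranded consonant: /ʒ/ → /ʒo/, /g/ → /go/.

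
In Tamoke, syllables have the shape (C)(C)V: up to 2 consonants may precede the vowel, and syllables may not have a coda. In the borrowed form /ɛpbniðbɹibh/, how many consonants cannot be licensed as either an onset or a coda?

4

The consonants /p/, /ð/, /b/, /h/ cannot be parsed into a legal (C)(C)V syllable (no codas are permitted; onsets may contain at most 2 consonants).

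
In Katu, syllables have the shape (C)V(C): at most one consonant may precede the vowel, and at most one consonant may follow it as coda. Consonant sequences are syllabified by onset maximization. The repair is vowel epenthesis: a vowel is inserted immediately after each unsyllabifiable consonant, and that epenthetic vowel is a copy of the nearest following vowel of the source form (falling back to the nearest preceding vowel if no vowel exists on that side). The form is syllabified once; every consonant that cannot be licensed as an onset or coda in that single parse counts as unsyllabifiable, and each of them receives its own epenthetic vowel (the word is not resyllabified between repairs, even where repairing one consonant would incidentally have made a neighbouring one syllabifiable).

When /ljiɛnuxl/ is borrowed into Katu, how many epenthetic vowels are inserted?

The unsyllabifiable consonants are /l/, /l/; each receives one epenthetic vowel.

2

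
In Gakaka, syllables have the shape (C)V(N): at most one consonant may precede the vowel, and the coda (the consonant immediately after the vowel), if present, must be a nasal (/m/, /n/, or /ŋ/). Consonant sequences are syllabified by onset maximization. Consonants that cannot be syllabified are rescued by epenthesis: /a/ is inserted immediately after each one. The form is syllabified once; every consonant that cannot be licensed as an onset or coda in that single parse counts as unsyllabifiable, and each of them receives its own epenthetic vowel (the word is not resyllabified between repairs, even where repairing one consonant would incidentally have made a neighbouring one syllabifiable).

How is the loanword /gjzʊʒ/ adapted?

The consonants /g/, /j/, /ʒ/ cannot be parsed into a legal (C)V(N) syllable (only a nasal (/m/, /n/, or /ŋ/) is licensed in coda position; onsets are limited to one consonant).
Each unlicensed consonant becomes the onset of a new syllable: /g/ → /ga/, /j/ → /ja/, /ʒ/ → /ʒa/.

gajazʊʒa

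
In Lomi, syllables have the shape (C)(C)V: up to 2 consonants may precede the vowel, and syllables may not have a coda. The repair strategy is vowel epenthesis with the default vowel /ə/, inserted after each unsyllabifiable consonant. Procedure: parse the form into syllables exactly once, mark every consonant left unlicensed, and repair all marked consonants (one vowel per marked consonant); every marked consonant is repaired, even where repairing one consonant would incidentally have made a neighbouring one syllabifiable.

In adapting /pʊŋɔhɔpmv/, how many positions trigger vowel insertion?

The unsyllabifiable consonants are /p/, /m/, /v/; each receives one epenthetic vowel.

3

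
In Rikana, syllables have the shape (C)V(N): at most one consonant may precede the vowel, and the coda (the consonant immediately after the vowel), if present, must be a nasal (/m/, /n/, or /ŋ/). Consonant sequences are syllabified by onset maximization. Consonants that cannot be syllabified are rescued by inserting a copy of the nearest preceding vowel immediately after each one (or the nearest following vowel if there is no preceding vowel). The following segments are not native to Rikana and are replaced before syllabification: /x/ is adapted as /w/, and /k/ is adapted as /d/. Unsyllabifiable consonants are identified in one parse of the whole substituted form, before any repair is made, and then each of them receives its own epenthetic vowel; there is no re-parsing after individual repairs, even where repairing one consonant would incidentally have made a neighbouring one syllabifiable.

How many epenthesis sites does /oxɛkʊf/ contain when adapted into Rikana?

After substitution the input is /owɛdʊf/.
The unsyllabifiable consonants are /f/; each receives one epenthetic vowel.

1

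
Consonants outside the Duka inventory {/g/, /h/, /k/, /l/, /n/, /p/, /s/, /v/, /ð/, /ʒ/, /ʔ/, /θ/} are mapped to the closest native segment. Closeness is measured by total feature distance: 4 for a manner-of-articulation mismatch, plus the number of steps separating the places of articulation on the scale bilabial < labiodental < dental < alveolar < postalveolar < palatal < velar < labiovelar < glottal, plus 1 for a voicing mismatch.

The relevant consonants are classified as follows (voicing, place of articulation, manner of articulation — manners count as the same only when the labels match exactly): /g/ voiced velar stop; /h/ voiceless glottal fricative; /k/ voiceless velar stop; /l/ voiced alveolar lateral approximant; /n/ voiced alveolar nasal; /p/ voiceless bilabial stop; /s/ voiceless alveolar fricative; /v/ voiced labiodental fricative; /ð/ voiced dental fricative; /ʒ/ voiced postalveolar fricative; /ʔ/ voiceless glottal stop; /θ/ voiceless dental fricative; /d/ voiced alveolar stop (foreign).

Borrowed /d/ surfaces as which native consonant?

/g/ is closest: same manner (stop), place distance 3 (alveolar→velar), same voicing; total 3. Next closest is /k/ at distance 4.

g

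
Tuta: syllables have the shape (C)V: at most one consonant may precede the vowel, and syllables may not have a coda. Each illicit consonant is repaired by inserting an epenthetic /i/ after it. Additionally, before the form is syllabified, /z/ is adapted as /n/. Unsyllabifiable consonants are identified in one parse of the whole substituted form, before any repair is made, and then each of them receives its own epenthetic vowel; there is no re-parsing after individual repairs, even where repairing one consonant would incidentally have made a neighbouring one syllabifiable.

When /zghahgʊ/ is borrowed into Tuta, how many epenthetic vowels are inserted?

3

After substitution the input is /nghahgʊ/.
The unsyllabifiable consonants are /n/, /g/, /h/; each receives one epenthetic vowel.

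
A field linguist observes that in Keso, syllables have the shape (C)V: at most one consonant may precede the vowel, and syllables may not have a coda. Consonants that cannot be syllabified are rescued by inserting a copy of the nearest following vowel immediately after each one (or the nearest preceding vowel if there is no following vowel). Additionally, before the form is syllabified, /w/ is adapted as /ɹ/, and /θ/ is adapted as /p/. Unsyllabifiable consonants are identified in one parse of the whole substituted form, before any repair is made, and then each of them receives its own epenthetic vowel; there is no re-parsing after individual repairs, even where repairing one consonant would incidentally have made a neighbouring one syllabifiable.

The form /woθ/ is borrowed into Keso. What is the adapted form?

ɹopo

Substitution: /w/ → /ɹ/, /θ/ → /p/, giving /ɹop/.
Syllabifying with onset maximization leaves /p/ stranded (no codas are permitted; onsets are limited to one consonant).
Epenthesis after each stranded consonant: /p/ → /po/.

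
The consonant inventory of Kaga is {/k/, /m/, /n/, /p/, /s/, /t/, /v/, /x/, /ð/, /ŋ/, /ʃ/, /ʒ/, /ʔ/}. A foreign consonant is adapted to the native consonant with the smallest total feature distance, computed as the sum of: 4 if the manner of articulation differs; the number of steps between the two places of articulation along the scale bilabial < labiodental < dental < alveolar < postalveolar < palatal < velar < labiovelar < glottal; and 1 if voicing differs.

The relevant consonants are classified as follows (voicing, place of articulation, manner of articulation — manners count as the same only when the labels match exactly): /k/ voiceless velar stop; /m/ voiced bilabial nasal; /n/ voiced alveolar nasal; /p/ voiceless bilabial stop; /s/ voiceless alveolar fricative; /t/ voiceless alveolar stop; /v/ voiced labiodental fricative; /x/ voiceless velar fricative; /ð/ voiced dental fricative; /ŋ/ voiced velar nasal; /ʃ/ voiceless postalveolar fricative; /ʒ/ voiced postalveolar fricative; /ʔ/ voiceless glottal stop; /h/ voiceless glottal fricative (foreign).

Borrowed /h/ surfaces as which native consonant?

x

/x/ is closest: same manner (fricative), place distance 2 (glottal→velar), same voicing; total 2. Next closest is /ʃ/ at distance 4.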